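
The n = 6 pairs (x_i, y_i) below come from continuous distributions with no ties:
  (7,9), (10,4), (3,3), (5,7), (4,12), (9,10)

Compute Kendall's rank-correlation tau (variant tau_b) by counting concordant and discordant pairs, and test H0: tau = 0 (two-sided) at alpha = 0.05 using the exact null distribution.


Step 1: Enumerate the 15 unordered pairs (i,j) with i<j and classify each by sign(x_j-x_i) * sign(y_j-y_i).
  (1,2):dx=+3,dy=-5->D; (1,3):dx=-4,dy=-6->C; (1,4):dx=-2,dy=-2->C; (1,5):dx=-3,dy=+3->D
  (1,6):dx=+2,dy=+1->C; (2,3):dx=-7,dy=-1->C; (2,4):dx=-5,dy=+3->D; (2,5):dx=-6,dy=+8->D
  (2,6):dx=-1,dy=+6->D; (3,4):dx=+2,dy=+4->C; (3,5):dx=+1,dy=+9->C; (3,6):dx=+6,dy=+7->C
  (4,5):dx=-1,dy=+5->D; (4,6):dx=+4,dy=+3->C; (5,6):dx=+5,dy=-2->D
Step 2: C = 8, D = 7, total pairs = 15.
Step 3: tau = (C - D)/(n(n-1)/2) = (8 - 7)/15 = 0.066667.
Step 4: Exact two-sided p-value (enumerate n! = 720 permutations of y under H0): p = 1.000000.
Step 5: alpha = 0.05. fail to reject H0.

tau_b = 0.0667 (C=8, D=7), p = 1.000000, fail to reject H0.


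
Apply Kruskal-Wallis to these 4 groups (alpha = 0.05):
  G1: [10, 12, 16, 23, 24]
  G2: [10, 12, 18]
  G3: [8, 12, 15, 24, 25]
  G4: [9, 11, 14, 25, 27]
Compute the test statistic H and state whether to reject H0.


Step 1: Combine all N = 18 observations and assign midranks.
sorted (value, group, rank): (8,G3,1), (9,G4,2), (10,G1,3.5), (10,G2,3.5), (11,G4,5), (12,G1,7), (12,G2,7), (12,G3,7), (14,G4,9), (15,G3,10), (16,G1,11), (18,G2,12), (23,G1,13), (24,G1,14.5), (24,G3,14.5), (25,G3,16.5), (25,G4,16.5), (27,G4,18)
Step 2: Sum ranks within each group.
R_1 = 49 (n_1 = 5)
R_2 = 22.5 (n_2 = 3)
R_3 = 49 (n_3 = 5)
R_4 = 50.5 (n_4 = 5)
Step 3: H = 12/(N(N+1)) * sum(R_i^2/n_i) - 3(N+1)
     = 12/(18*19) * (49^2/5 + 22.5^2/3 + 49^2/5 + 50.5^2/5) - 3*19
     = 0.035088 * 1639.2 - 57
     = 0.515789.
Step 4: Ties present; correction factor C = 1 - 42/(18^3 - 18) = 0.992776. Corrected H = 0.515789 / 0.992776 = 0.519543.
Step 5: Under H0, H ~ chi^2(3); p-value = 0.914577.
Step 6: alpha = 0.05. fail to reject H0.

H = 0.5195, df = 3, p = 0.914577, fail to reject H0.


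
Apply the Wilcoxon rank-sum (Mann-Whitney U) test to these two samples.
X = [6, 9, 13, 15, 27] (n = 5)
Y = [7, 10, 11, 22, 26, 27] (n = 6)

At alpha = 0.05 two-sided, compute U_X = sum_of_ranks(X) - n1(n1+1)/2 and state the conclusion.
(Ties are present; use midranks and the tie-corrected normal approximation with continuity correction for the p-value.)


Step 1: Combine and sort all 11 observations; assign midranks.
sorted (value, group): (6,X), (7,Y), (9,X), (10,Y), (11,Y), (13,X), (15,X), (22,Y), (26,Y), (27,X), (27,Y)
ranks: 6->1, 7->2, 9->3, 10->4, 11->5, 13->6, 15->7, 22->8, 26->9, 27->10.5, 27->10.5
Step 2: Rank sum for X: R1 = 1 + 3 + 6 + 7 + 10.5 = 27.5.
Step 3: U_X = R1 - n1(n1+1)/2 = 27.5 - 5*6/2 = 27.5 - 15 = 12.5.
       U_Y = n1*n2 - U_X = 30 - 12.5 = 17.5.
Step 4: Ties are present, so use the tie-corrected normal approximation (with continuity correction) for the p-value.
Step 5: p-value = 0.714379; compare to alpha = 0.05. fail to reject H0.

U_X = 12.5, p = 0.714379, fail to reject H0 at alpha = 0.05.


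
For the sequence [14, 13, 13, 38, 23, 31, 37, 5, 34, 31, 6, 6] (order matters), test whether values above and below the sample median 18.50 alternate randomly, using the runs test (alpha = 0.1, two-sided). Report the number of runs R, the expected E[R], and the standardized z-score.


Step 1: Compute median = 18.50; label A = above, B = below.
Labels in order: BBBAAAABAABB  (n_A = 6, n_B = 6)
Step 2: Count runs R = 5.
Step 3: Under H0 (random ordering), E[R] = 2*n_A*n_B/(n_A+n_B) + 1 = 2*6*6/12 + 1 = 7.0000.
        Var[R] = 2*n_A*n_B*(2*n_A*n_B - n_A - n_B) / ((n_A+n_B)^2 * (n_A+n_B-1)) = 4320/1584 = 2.7273.
        SD[R] = 1.6514.
Step 4: Continuity-corrected z = (R + 0.5 - E[R]) / SD[R] = (5 + 0.5 - 7.0000) / 1.6514 = -0.9083.
Step 5: Two-sided p-value via normal approximation = 2*(1 - Phi(|z|)) = 0.363722.
Step 6: alpha = 0.1. fail to reject H0.

R = 5, z = -0.9083, p = 0.363722, fail to reject H0.


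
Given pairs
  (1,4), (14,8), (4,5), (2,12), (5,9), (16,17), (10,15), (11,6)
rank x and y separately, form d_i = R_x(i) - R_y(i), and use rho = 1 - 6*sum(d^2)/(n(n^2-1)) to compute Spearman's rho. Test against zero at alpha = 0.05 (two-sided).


Step 1: Rank x and y separately (midranks; no ties here).
rank(x): 1->1, 14->7, 4->3, 2->2, 5->4, 16->8, 10->5, 11->6
rank(y): 4->1, 8->4, 5->2, 12->6, 9->5, 17->8, 15->7, 6->3
Step 2: d_i = R_x(i) - R_y(i); compute d_i^2.
  (1-1)^2=0, (7-4)^2=9, (3-2)^2=1, (2-6)^2=16, (4-5)^2=1, (8-8)^2=0, (5-7)^2=4, (6-3)^2=9
sum(d^2) = 40.
Step 3: rho = 1 - 6*40 / (8*(8^2 - 1)) = 1 - 240/504 = 0.523810.
Step 4: Under H0, t = rho * sqrt((n-2)/(1-rho^2)) = 1.5062 ~ t(6).
Step 5: Two-sided p-value from the t-distribution with 6 df = 0.182721.
Step 6: alpha = 0.05. fail to reject H0.

rho = 0.5238, p = 0.182721, fail to reject H0 at alpha = 0.05.


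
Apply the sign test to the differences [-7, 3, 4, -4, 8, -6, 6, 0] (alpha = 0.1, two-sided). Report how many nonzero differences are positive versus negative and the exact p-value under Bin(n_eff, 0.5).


Step 1: Discard zero differences. Original n = 8; n_eff = number of nonzero differences = 7.
Nonzero differences (with sign): -7, +3, +4, -4, +8, -6, +6
Step 2: Count signs: positive = 4, negative = 3.
Step 3: Under H0: P(positive) = 0.5, so the number of positives S ~ Bin(7, 0.5).
Step 4: Two-sided exact p-value = sum of Bin(7,0.5) probabilities at or below the observed probability = 1.000000.
Step 5: alpha = 0.1. fail to reject H0.

n_eff = 7, pos = 4, neg = 3, p = 1.000000, fail to reject H0.


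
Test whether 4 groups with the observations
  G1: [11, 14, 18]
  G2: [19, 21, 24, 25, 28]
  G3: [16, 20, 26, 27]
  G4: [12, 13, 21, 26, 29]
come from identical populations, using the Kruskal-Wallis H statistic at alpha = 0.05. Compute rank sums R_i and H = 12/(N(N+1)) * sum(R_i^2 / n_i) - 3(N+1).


Step 1: Combine all N = 17 observations and assign midranks.
sorted (value, group, rank): (11,G1,1), (12,G4,2), (13,G4,3), (14,G1,4), (16,G3,5), (18,G1,6), (19,G2,7), (20,G3,8), (21,G2,9.5), (21,G4,9.5), (24,G2,11), (25,G2,12), (26,G3,13.5), (26,G4,13.5), (27,G3,15), (28,G2,16), (29,G4,17)
Step 2: Sum ranks within each group.
R_1 = 11 (n_1 = 3)
R_2 = 55.5 (n_2 = 5)
R_3 = 41.5 (n_3 = 4)
R_4 = 45 (n_4 = 5)
Step 3: H = 12/(N(N+1)) * sum(R_i^2/n_i) - 3(N+1)
     = 12/(17*18) * (11^2/3 + 55.5^2/5 + 41.5^2/4 + 45^2/5) - 3*18
     = 0.039216 * 1491.95 - 54
     = 4.507680.
Step 4: Ties present; correction factor C = 1 - 12/(17^3 - 17) = 0.997549. Corrected H = 4.507680 / 0.997549 = 4.518755.
Step 5: Under H0, H ~ chi^2(3); p-value = 0.210623.
Step 6: alpha = 0.05. fail to reject H0.

H = 4.5188, df = 3, p = 0.210623, fail to reject H0.


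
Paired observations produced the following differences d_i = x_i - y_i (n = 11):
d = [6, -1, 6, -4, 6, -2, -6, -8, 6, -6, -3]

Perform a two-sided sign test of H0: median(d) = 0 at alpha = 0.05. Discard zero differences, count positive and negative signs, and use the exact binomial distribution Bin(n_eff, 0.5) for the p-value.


Step 1: Discard zero differences. Original n = 11; n_eff = number of nonzero differences = 11.
Nonzero differences (with sign): +6, -1, +6, -4, +6, -2, -6, -8, +6, -6, -3
Step 2: Count signs: positive = 4, negative = 7.
Step 3: Under H0: P(positive) = 0.5, so the number of positives S ~ Bin(11, 0.5).
Step 4: Two-sided exact p-value = sum of Bin(11,0.5) probabilities at or below the observed probability = 0.548828.
Step 5: alpha = 0.05. fail to reject H0.

n_eff = 11, pos = 4, neg = 7, p = 0.548828, fail to reject H0.


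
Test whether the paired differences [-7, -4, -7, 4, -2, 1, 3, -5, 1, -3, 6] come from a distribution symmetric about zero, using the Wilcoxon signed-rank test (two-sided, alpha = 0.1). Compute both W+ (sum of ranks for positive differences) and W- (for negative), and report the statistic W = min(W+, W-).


Step 1: Drop any zero differences (none here) and take |d_i|.
|d| = [7, 4, 7, 4, 2, 1, 3, 5, 1, 3, 6]
Step 2: Midrank |d_i| (ties get averaged ranks).
ranks: |7|->10.5, |4|->6.5, |7|->10.5, |4|->6.5, |2|->3, |1|->1.5, |3|->4.5, |5|->8, |1|->1.5, |3|->4.5, |6|->9
Step 3: Attach original signs; sum ranks with positive sign and with negative sign.
W+ = 6.5 + 1.5 + 4.5 + 1.5 + 9 = 23
W- = 10.5 + 6.5 + 10.5 + 3 + 8 + 4.5 = 43
(Check: W+ + W- = 66 should equal n(n+1)/2 = 66.)
Step 4: Test statistic W = min(W+, W-) = 23.
Step 5: Ties in |d|, so use the tie-corrected normal approximation.
        E[W] = n(n+1)/4 = 11*12/4 = 33.
        Tie groups: |d|=1 (t=2), |d|=3 (t=2), |d|=4 (t=2), |d|=7 (t=2); sum(t^3 - t) = 24.
        Var[W] = n(n+1)(2n+1)/24 - sum(t^3-t)/48 = 3036/24 - 24/48 = 126.
        z = (W - E[W]) / sqrt(Var[W]) = (23 - 33) / 11.2250 = -0.8909.
        Two-sided p = 2*Phi(z) = 0.372998.
Step 6: alpha = 0.1. fail to reject H0.

W+ = 23, W- = 43, W = min = 23, p = 0.372998, fail to reject H0.


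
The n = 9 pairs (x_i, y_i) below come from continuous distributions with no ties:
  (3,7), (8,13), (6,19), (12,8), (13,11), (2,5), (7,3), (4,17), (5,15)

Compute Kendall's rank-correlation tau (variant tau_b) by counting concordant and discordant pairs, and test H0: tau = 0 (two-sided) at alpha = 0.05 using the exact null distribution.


Step 1: Enumerate the 36 unordered pairs (i,j) with i<j and classify each by sign(x_j-x_i) * sign(y_j-y_i).
  (1,2):dx=+5,dy=+6->C; (1,3):dx=+3,dy=+12->C; (1,4):dx=+9,dy=+1->C; (1,5):dx=+10,dy=+4->C
  (1,6):dx=-1,dy=-2->C; (1,7):dx=+4,dy=-4->D; (1,8):dx=+1,dy=+10->C; (1,9):dx=+2,dy=+8->C
  (2,3):dx=-2,dy=+6->D; (2,4):dx=+4,dy=-5->D; (2,5):dx=+5,dy=-2->D; (2,6):dx=-6,dy=-8->C
  (2,7):dx=-1,dy=-10->C; (2,8):dx=-4,dy=+4->D; (2,9):dx=-3,dy=+2->D; (3,4):dx=+6,dy=-11->D
  (3,5):dx=+7,dy=-8->D; (3,6):dx=-4,dy=-14->C; (3,7):dx=+1,dy=-16->D; (3,8):dx=-2,dy=-2->C
  (3,9):dx=-1,dy=-4->C; (4,5):dx=+1,dy=+3->C; (4,6):dx=-10,dy=-3->C; (4,7):dx=-5,dy=-5->C
  (4,8):dx=-8,dy=+9->D; (4,9):dx=-7,dy=+7->D; (5,6):dx=-11,dy=-6->C; (5,7):dx=-6,dy=-8->C
  (5,8):dx=-9,dy=+6->D; (5,9):dx=-8,dy=+4->D; (6,7):dx=+5,dy=-2->D; (6,8):dx=+2,dy=+12->C
  (6,9):dx=+3,dy=+10->C; (7,8):dx=-3,dy=+14->D; (7,9):dx=-2,dy=+12->D; (8,9):dx=+1,dy=-2->D
Step 2: C = 19, D = 17, total pairs = 36.
Step 3: tau = (C - D)/(n(n-1)/2) = (19 - 17)/36 = 0.055556.
Step 4: Exact two-sided p-value (enumerate n! = 362880 permutations of y under H0): p = 0.919455.
Step 5: alpha = 0.05. fail to reject H0.

tau_b = 0.0556 (C=19, D=17), p = 0.919455, fail to reject H0.


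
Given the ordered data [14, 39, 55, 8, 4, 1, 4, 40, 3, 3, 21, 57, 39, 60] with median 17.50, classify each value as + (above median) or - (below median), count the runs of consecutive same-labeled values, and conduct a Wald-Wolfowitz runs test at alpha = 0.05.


Step 1: Compute median = 17.50; label A = above, B = below.
Labels in order: BAABBBBABBAAAA  (n_A = 7, n_B = 7)
Step 2: Count runs R = 6.
Step 3: Under H0 (random ordering), E[R] = 2*n_A*n_B/(n_A+n_B) + 1 = 2*7*7/14 + 1 = 8.0000.
        Var[R] = 2*n_A*n_B*(2*n_A*n_B - n_A - n_B) / ((n_A+n_B)^2 * (n_A+n_B-1)) = 8232/2548 = 3.2308.
        SD[R] = 1.7974.
Step 4: Continuity-corrected z = (R + 0.5 - E[R]) / SD[R] = (6 + 0.5 - 8.0000) / 1.7974 = -0.8345.
Step 5: Two-sided p-value via normal approximation = 2*(1 - Phi(|z|)) = 0.403986.
Step 6: alpha = 0.05. fail to reject H0.

R = 6, z = -0.8345, p = 0.403986, fail to reject H0.


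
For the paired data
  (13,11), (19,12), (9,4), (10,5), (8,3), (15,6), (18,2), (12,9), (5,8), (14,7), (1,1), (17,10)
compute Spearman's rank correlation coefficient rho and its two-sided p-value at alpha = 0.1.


Step 1: Rank x and y separately (midranks; no ties here).
rank(x): 13->7, 19->12, 9->4, 10->5, 8->3, 15->9, 18->11, 12->6, 5->2, 14->8, 1->1, 17->10
rank(y): 11->11, 12->12, 4->4, 5->5, 3->3, 6->6, 2->2, 9->9, 8->8, 7->7, 1->1, 10->10
Step 2: d_i = R_x(i) - R_y(i); compute d_i^2.
  (7-11)^2=16, (12-12)^2=0, (4-4)^2=0, (5-5)^2=0, (3-3)^2=0, (9-6)^2=9, (11-2)^2=81, (6-9)^2=9, (2-8)^2=36, (8-7)^2=1, (1-1)^2=0, (10-10)^2=0
sum(d^2) = 152.
Step 3: rho = 1 - 6*152 / (12*(12^2 - 1)) = 1 - 912/1716 = 0.468531.
Step 4: Under H0, t = rho * sqrt((n-2)/(1-rho^2)) = 1.6771 ~ t(10).
Step 5: Two-sided p-value from the t-distribution with 10 df = 0.124455.
Step 6: alpha = 0.1. fail to reject H0.

rho = 0.4685, p = 0.124455, fail to reject H0 at alpha = 0.1.


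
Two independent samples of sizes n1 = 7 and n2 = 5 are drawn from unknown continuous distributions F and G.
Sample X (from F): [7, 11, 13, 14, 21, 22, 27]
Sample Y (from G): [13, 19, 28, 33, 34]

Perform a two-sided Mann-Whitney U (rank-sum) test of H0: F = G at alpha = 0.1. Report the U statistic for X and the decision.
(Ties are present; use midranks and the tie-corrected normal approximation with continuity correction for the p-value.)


Step 1: Combine and sort all 12 observations; assign midranks.
sorted (value, group): (7,X), (11,X), (13,X), (13,Y), (14,X), (19,Y), (21,X), (22,X), (27,X), (28,Y), (33,Y), (34,Y)
ranks: 7->1, 11->2, 13->3.5, 13->3.5, 14->5, 19->6, 21->7, 22->8, 27->9, 28->10, 33->11, 34->12
Step 2: Rank sum for X: R1 = 1 + 2 + 3.5 + 5 + 7 + 8 + 9 = 35.5.
Step 3: U_X = R1 - n1(n1+1)/2 = 35.5 - 7*8/2 = 35.5 - 28 = 7.5.
       U_Y = n1*n2 - U_X = 35 - 7.5 = 27.5.
Step 4: Ties are present, so use the tie-corrected normal approximation (with continuity correction) for the p-value.
Step 5: p-value = 0.122225; compare to alpha = 0.1. fail to reject H0.

U_X = 7.5, p = 0.122225, fail to reject H0 at alpha = 0.1.


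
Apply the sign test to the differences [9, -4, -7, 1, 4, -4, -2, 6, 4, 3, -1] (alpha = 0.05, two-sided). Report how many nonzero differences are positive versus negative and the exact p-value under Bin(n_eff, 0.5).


Step 1: Discard zero differences. Original n = 11; n_eff = number of nonzero differences = 11.
Nonzero differences (with sign): +9, -4, -7, +1, +4, -4, -2, +6, +4, +3, -1
Step 2: Count signs: positive = 6, negative = 5.
Step 3: Under H0: P(positive) = 0.5, so the number of positives S ~ Bin(11, 0.5).
Step 4: Two-sided exact p-value = sum of Bin(11,0.5) probabilities at or below the observed probability = 1.000000.
Step 5: alpha = 0.05. fail to reject H0.

n_eff = 11, pos = 6, neg = 5, p = 1.000000, fail to reject H0.


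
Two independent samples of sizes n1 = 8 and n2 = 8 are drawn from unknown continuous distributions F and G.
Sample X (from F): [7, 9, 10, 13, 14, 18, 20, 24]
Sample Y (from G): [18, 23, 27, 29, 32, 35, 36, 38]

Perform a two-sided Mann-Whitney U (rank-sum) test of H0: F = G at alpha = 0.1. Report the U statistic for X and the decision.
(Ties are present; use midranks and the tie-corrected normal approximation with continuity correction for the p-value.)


Step 1: Combine and sort all 16 observations; assign midranks.
sorted (value, group): (7,X), (9,X), (10,X), (13,X), (14,X), (18,X), (18,Y), (20,X), (23,Y), (24,X), (27,Y), (29,Y), (32,Y), (35,Y), (36,Y), (38,Y)
ranks: 7->1, 9->2, 10->3, 13->4, 14->5, 18->6.5, 18->6.5, 20->8, 23->9, 24->10, 27->11, 29->12, 32->13, 35->14, 36->15, 38->16
Step 2: Rank sum for X: R1 = 1 + 2 + 3 + 4 + 5 + 6.5 + 8 + 10 = 39.5.
Step 3: U_X = R1 - n1(n1+1)/2 = 39.5 - 8*9/2 = 39.5 - 36 = 3.5.
       U_Y = n1*n2 - U_X = 64 - 3.5 = 60.5.
Step 4: Ties are present, so use the tie-corrected normal approximation (with continuity correction) for the p-value.
Step 5: p-value = 0.003253; compare to alpha = 0.1. reject H0.

U_X = 3.5, p = 0.003253, reject H0 at alpha = 0.1.


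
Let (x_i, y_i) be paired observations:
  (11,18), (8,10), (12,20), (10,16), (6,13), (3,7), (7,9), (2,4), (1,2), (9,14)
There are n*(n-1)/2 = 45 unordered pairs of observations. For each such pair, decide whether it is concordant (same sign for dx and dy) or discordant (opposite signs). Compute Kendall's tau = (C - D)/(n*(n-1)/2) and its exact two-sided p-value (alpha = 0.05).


Step 1: Enumerate the 45 unordered pairs (i,j) with i<j and classify each by sign(x_j-x_i) * sign(y_j-y_i).
  (1,2):dx=-3,dy=-8->C; (1,3):dx=+1,dy=+2->C; (1,4):dx=-1,dy=-2->C; (1,5):dx=-5,dy=-5->C
  (1,6):dx=-8,dy=-11->C; (1,7):dx=-4,dy=-9->C; (1,8):dx=-9,dy=-14->C; (1,9):dx=-10,dy=-16->C
  (1,10):dx=-2,dy=-4->C; (2,3):dx=+4,dy=+10->C; (2,4):dx=+2,dy=+6->C; (2,5):dx=-2,dy=+3->D
  (2,6):dx=-5,dy=-3->C; (2,7):dx=-1,dy=-1->C; (2,8):dx=-6,dy=-6->C; (2,9):dx=-7,dy=-8->C
  (2,10):dx=+1,dy=+4->C; (3,4):dx=-2,dy=-4->C; (3,5):dx=-6,dy=-7->C; (3,6):dx=-9,dy=-13->C
  (3,7):dx=-5,dy=-11->C; (3,8):dx=-10,dy=-16->C; (3,9):dx=-11,dy=-18->C; (3,10):dx=-3,dy=-6->C
  (4,5):dx=-4,dy=-3->C; (4,6):dx=-7,dy=-9->C; (4,7):dx=-3,dy=-7->C; (4,8):dx=-8,dy=-12->C
  (4,9):dx=-9,dy=-14->C; (4,10):dx=-1,dy=-2->C; (5,6):dx=-3,dy=-6->C; (5,7):dx=+1,dy=-4->D
  (5,8):dx=-4,dy=-9->C; (5,9):dx=-5,dy=-11->C; (5,10):dx=+3,dy=+1->C; (6,7):dx=+4,dy=+2->C
  (6,8):dx=-1,dy=-3->C; (6,9):dx=-2,dy=-5->C; (6,10):dx=+6,dy=+7->C; (7,8):dx=-5,dy=-5->C
  (7,9):dx=-6,dy=-7->C; (7,10):dx=+2,dy=+5->C; (8,9):dx=-1,dy=-2->C; (8,10):dx=+7,dy=+10->C
  (9,10):dx=+8,dy=+12->C
Step 2: C = 43, D = 2, total pairs = 45.
Step 3: tau = (C - D)/(n(n-1)/2) = (43 - 2)/45 = 0.911111.
Step 4: Exact two-sided p-value (enumerate n! = 3628800 permutations of y under H0): p = 0.000030.
Step 5: alpha = 0.05. reject H0.

tau_b = 0.9111 (C=43, D=2), p = 0.000030, reject H0.


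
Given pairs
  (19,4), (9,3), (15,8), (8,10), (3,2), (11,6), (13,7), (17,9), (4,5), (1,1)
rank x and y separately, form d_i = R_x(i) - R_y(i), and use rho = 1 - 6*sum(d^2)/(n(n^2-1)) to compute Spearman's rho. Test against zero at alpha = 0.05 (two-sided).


Step 1: Rank x and y separately (midranks; no ties here).
rank(x): 19->10, 9->5, 15->8, 8->4, 3->2, 11->6, 13->7, 17->9, 4->3, 1->1
rank(y): 4->4, 3->3, 8->8, 10->10, 2->2, 6->6, 7->7, 9->9, 5->5, 1->1
Step 2: d_i = R_x(i) - R_y(i); compute d_i^2.
  (10-4)^2=36, (5-3)^2=4, (8-8)^2=0, (4-10)^2=36, (2-2)^2=0, (6-6)^2=0, (7-7)^2=0, (9-9)^2=0, (3-5)^2=4, (1-1)^2=0
sum(d^2) = 80.
Step 3: rho = 1 - 6*80 / (10*(10^2 - 1)) = 1 - 480/990 = 0.515152.
Step 4: Under H0, t = rho * sqrt((n-2)/(1-rho^2)) = 1.7000 ~ t(8).
Step 5: Two-sided p-value from the t-distribution with 8 df = 0.127553.
Step 6: alpha = 0.05. fail to reject H0.

rho = 0.5152, p = 0.127553, fail to reject H0 at alpha = 0.05.


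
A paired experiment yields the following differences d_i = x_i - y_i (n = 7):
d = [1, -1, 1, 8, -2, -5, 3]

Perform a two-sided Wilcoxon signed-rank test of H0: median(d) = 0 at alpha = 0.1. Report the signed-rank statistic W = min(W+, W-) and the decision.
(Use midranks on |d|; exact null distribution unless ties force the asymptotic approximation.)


Step 1: Drop any zero differences (none here) and take |d_i|.
|d| = [1, 1, 1, 8, 2, 5, 3]
Step 2: Midrank |d_i| (ties get averaged ranks).
ranks: |1|->2, |1|->2, |1|->2, |8|->7, |2|->4, |5|->6, |3|->5
Step 3: Attach original signs; sum ranks with positive sign and with negative sign.
W+ = 2 + 2 + 7 + 5 = 16
W- = 2 + 4 + 6 = 12
(Check: W+ + W- = 28 should equal n(n+1)/2 = 28.)
Step 4: Test statistic W = min(W+, W-) = 12.
Step 5: Ties in |d|, so use the tie-corrected normal approximation.
        E[W] = n(n+1)/4 = 7*8/4 = 14.
        Tie groups: |d|=1 (t=3); sum(t^3 - t) = 24.
        Var[W] = n(n+1)(2n+1)/24 - sum(t^3-t)/48 = 840/24 - 24/48 = 34.5.
        z = (W - E[W]) / sqrt(Var[W]) = (12 - 14) / 5.8737 = -0.3405.
        Two-sided p = 2*Phi(z) = 0.733478.
Step 6: alpha = 0.1. fail to reject H0.

W+ = 16, W- = 12, W = min = 12, p = 0.733478, fail to reject H0.


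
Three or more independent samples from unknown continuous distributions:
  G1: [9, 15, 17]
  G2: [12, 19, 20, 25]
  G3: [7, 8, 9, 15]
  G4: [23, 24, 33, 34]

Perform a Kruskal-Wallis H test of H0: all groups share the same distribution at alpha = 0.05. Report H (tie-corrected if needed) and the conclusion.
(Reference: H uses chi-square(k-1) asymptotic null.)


Step 1: Combine all N = 15 observations and assign midranks.
sorted (value, group, rank): (7,G3,1), (8,G3,2), (9,G1,3.5), (9,G3,3.5), (12,G2,5), (15,G1,6.5), (15,G3,6.5), (17,G1,8), (19,G2,9), (20,G2,10), (23,G4,11), (24,G4,12), (25,G2,13), (33,G4,14), (34,G4,15)
Step 2: Sum ranks within each group.
R_1 = 18 (n_1 = 3)
R_2 = 37 (n_2 = 4)
R_3 = 13 (n_3 = 4)
R_4 = 52 (n_4 = 4)
Step 3: H = 12/(N(N+1)) * sum(R_i^2/n_i) - 3(N+1)
     = 12/(15*16) * (18^2/3 + 37^2/4 + 13^2/4 + 52^2/4) - 3*16
     = 0.050000 * 1168.5 - 48
     = 10.425000.
Step 4: Ties present; correction factor C = 1 - 12/(15^3 - 15) = 0.996429. Corrected H = 10.425000 / 0.996429 = 10.462366.
Step 5: Under H0, H ~ chi^2(3); p-value = 0.015018.
Step 6: alpha = 0.05. reject H0.

H = 10.4624, df = 3, p = 0.015018, reject H0.


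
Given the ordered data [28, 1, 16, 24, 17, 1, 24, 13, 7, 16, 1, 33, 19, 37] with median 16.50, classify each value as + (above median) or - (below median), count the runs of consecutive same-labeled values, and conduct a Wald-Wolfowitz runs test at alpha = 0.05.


Step 1: Compute median = 16.50; label A = above, B = below.
Labels in order: ABBAABABBBBAAA  (n_A = 7, n_B = 7)
Step 2: Count runs R = 7.
Step 3: Under H0 (random ordering), E[R] = 2*n_A*n_B/(n_A+n_B) + 1 = 2*7*7/14 + 1 = 8.0000.
        Var[R] = 2*n_A*n_B*(2*n_A*n_B - n_A - n_B) / ((n_A+n_B)^2 * (n_A+n_B-1)) = 8232/2548 = 3.2308.
        SD[R] = 1.7974.
Step 4: Continuity-corrected z = (R + 0.5 - E[R]) / SD[R] = (7 + 0.5 - 8.0000) / 1.7974 = -0.2782.
Step 5: Two-sided p-value via normal approximation = 2*(1 - Phi(|z|)) = 0.780879.
Step 6: alpha = 0.05. fail to reject H0.

R = 7, z = -0.2782, p = 0.780879, fail to reject H0.


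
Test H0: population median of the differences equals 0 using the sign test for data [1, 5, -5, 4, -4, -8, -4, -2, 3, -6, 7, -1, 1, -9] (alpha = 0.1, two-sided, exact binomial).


Step 1: Discard zero differences. Original n = 14; n_eff = number of nonzero differences = 14.
Nonzero differences (with sign): +1, +5, -5, +4, -4, -8, -4, -2, +3, -6, +7, -1, +1, -9
Step 2: Count signs: positive = 6, negative = 8.
Step 3: Under H0: P(positive) = 0.5, so the number of positives S ~ Bin(14, 0.5).
Step 4: Two-sided exact p-value = sum of Bin(14,0.5) probabilities at or below the observed probability = 0.790527.
Step 5: alpha = 0.1. fail to reject H0.

n_eff = 14, pos = 6, neg = 8, p = 0.790527, fail to reject H0.


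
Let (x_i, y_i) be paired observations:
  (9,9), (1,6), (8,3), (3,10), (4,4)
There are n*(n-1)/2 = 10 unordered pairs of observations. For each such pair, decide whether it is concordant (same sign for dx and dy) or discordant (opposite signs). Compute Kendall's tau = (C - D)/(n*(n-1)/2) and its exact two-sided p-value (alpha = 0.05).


Step 1: Enumerate the 10 unordered pairs (i,j) with i<j and classify each by sign(x_j-x_i) * sign(y_j-y_i).
  (1,2):dx=-8,dy=-3->C; (1,3):dx=-1,dy=-6->C; (1,4):dx=-6,dy=+1->D; (1,5):dx=-5,dy=-5->C
  (2,3):dx=+7,dy=-3->D; (2,4):dx=+2,dy=+4->C; (2,5):dx=+3,dy=-2->D; (3,4):dx=-5,dy=+7->D
  (3,5):dx=-4,dy=+1->D; (4,5):dx=+1,dy=-6->D
Step 2: C = 4, D = 6, total pairs = 10.
Step 3: tau = (C - D)/(n(n-1)/2) = (4 - 6)/10 = -0.200000.
Step 4: Exact two-sided p-value (enumerate n! = 120 permutations of y under H0): p = 0.816667.
Step 5: alpha = 0.05. fail to reject H0.

tau_b = -0.2000 (C=4, D=6), p = 0.816667, fail to reject H0.


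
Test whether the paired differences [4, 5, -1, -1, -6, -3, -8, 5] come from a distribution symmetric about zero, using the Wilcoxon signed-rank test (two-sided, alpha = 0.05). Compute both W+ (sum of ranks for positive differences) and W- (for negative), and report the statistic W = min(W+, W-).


Step 1: Drop any zero differences (none here) and take |d_i|.
|d| = [4, 5, 1, 1, 6, 3, 8, 5]
Step 2: Midrank |d_i| (ties get averaged ranks).
ranks: |4|->4, |5|->5.5, |1|->1.5, |1|->1.5, |6|->7, |3|->3, |8|->8, |5|->5.5
Step 3: Attach original signs; sum ranks with positive sign and with negative sign.
W+ = 4 + 5.5 + 5.5 = 15
W- = 1.5 + 1.5 + 7 + 3 + 8 = 21
(Check: W+ + W- = 36 should equal n(n+1)/2 = 36.)
Step 4: Test statistic W = min(W+, W-) = 15.
Step 5: Ties in |d|, so use the tie-corrected normal approximation.
        E[W] = n(n+1)/4 = 8*9/4 = 18.
        Tie groups: |d|=1 (t=2), |d|=5 (t=2); sum(t^3 - t) = 12.
        Var[W] = n(n+1)(2n+1)/24 - sum(t^3-t)/48 = 1224/24 - 12/48 = 50.75.
        z = (W - E[W]) / sqrt(Var[W]) = (15 - 18) / 7.1239 = -0.4211.
        Two-sided p = 2*Phi(z) = 0.673669.
Step 6: alpha = 0.05. fail to reject H0.

W+ = 15, W- = 21, W = min = 15, p = 0.673669, fail to reject H0.


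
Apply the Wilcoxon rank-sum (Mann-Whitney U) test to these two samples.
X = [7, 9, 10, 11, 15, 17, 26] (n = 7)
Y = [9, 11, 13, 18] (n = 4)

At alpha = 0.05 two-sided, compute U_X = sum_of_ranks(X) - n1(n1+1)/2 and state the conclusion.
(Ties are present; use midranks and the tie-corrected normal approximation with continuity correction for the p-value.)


Step 1: Combine and sort all 11 observations; assign midranks.
sorted (value, group): (7,X), (9,X), (9,Y), (10,X), (11,X), (11,Y), (13,Y), (15,X), (17,X), (18,Y), (26,X)
ranks: 7->1, 9->2.5, 9->2.5, 10->4, 11->5.5, 11->5.5, 13->7, 15->8, 17->9, 18->10, 26->11
Step 2: Rank sum for X: R1 = 1 + 2.5 + 4 + 5.5 + 8 + 9 + 11 = 41.
Step 3: U_X = R1 - n1(n1+1)/2 = 41 - 7*8/2 = 41 - 28 = 13.
       U_Y = n1*n2 - U_X = 28 - 13 = 15.
Step 4: Ties are present, so use the tie-corrected normal approximation (with continuity correction) for the p-value.
Step 5: p-value = 0.924376; compare to alpha = 0.05. fail to reject H0.

U_X = 13, p = 0.924376, fail to reject H0 at alpha = 0.05.


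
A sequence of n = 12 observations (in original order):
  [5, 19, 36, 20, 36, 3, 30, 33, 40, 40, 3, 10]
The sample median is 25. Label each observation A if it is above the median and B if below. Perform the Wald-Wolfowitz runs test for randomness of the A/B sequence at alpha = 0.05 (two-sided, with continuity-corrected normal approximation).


Step 1: Compute median = 25; label A = above, B = below.
Labels in order: BBABABAAAABB  (n_A = 6, n_B = 6)
Step 2: Count runs R = 7.
Step 3: Under H0 (random ordering), E[R] = 2*n_A*n_B/(n_A+n_B) + 1 = 2*6*6/12 + 1 = 7.0000.
        Var[R] = 2*n_A*n_B*(2*n_A*n_B - n_A - n_B) / ((n_A+n_B)^2 * (n_A+n_B-1)) = 4320/1584 = 2.7273.
        SD[R] = 1.6514.
Step 4: R = E[R], so z = 0 with no continuity correction.
Step 5: Two-sided p-value via normal approximation = 2*(1 - Phi(|z|)) = 1.000000.
Step 6: alpha = 0.05. fail to reject H0.

R = 7, z = 0.0000, p = 1.000000, fail to reject H0.


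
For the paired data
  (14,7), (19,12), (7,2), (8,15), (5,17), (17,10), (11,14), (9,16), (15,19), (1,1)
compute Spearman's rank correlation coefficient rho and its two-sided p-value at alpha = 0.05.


Step 1: Rank x and y separately (midranks; no ties here).
rank(x): 14->7, 19->10, 7->3, 8->4, 5->2, 17->9, 11->6, 9->5, 15->8, 1->1
rank(y): 7->3, 12->5, 2->2, 15->7, 17->9, 10->4, 14->6, 16->8, 19->10, 1->1
Step 2: d_i = R_x(i) - R_y(i); compute d_i^2.
  (7-3)^2=16, (10-5)^2=25, (3-2)^2=1, (4-7)^2=9, (2-9)^2=49, (9-4)^2=25, (6-6)^2=0, (5-8)^2=9, (8-10)^2=4, (1-1)^2=0
sum(d^2) = 138.
Step 3: rho = 1 - 6*138 / (10*(10^2 - 1)) = 1 - 828/990 = 0.163636.
Step 4: Under H0, t = rho * sqrt((n-2)/(1-rho^2)) = 0.4692 ~ t(8).
Step 5: Two-sided p-value from the t-distribution with 8 df = 0.651477.
Step 6: alpha = 0.05. fail to reject H0.

rho = 0.1636, p = 0.651477, fail to reject H0 at alpha = 0.05.


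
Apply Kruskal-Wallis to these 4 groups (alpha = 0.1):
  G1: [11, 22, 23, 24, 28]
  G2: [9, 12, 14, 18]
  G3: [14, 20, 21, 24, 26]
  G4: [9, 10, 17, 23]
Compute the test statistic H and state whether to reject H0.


Step 1: Combine all N = 18 observations and assign midranks.
sorted (value, group, rank): (9,G2,1.5), (9,G4,1.5), (10,G4,3), (11,G1,4), (12,G2,5), (14,G2,6.5), (14,G3,6.5), (17,G4,8), (18,G2,9), (20,G3,10), (21,G3,11), (22,G1,12), (23,G1,13.5), (23,G4,13.5), (24,G1,15.5), (24,G3,15.5), (26,G3,17), (28,G1,18)
Step 2: Sum ranks within each group.
R_1 = 63 (n_1 = 5)
R_2 = 22 (n_2 = 4)
R_3 = 60 (n_3 = 5)
R_4 = 26 (n_4 = 4)
Step 3: H = 12/(N(N+1)) * sum(R_i^2/n_i) - 3(N+1)
     = 12/(18*19) * (63^2/5 + 22^2/4 + 60^2/5 + 26^2/4) - 3*19
     = 0.035088 * 1803.8 - 57
     = 6.291228.
Step 4: Ties present; correction factor C = 1 - 24/(18^3 - 18) = 0.995872. Corrected H = 6.291228 / 0.995872 = 6.317306.
Step 5: Under H0, H ~ chi^2(3); p-value = 0.097153.
Step 6: alpha = 0.1. reject H0.

H = 6.3173, df = 3, p = 0.097153, reject H0.


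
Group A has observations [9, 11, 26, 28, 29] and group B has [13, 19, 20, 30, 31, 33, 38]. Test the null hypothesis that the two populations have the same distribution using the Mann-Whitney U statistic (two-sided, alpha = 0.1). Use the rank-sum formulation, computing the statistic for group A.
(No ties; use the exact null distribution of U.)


Step 1: Combine and sort all 12 observations; assign midranks.
sorted (value, group): (9,X), (11,X), (13,Y), (19,Y), (20,Y), (26,X), (28,X), (29,X), (30,Y), (31,Y), (33,Y), (38,Y)
ranks: 9->1, 11->2, 13->3, 19->4, 20->5, 26->6, 28->7, 29->8, 30->9, 31->10, 33->11, 38->12
Step 2: Rank sum for X: R1 = 1 + 2 + 6 + 7 + 8 = 24.
Step 3: U_X = R1 - n1(n1+1)/2 = 24 - 5*6/2 = 24 - 15 = 9.
       U_Y = n1*n2 - U_X = 35 - 9 = 26.
Step 4: No ties, so the exact null distribution of U (based on enumerating the C(12,5) = 792 equally likely rank assignments) gives the two-sided p-value.
Step 5: p-value = 0.202020; compare to alpha = 0.1. fail to reject H0.

U_X = 9, p = 0.202020, fail to reject H0 at alpha = 0.1.


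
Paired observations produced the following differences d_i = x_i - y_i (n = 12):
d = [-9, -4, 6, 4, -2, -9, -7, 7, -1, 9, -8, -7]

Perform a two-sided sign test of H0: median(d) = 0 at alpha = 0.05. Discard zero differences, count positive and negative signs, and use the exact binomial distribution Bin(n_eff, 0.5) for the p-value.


Step 1: Discard zero differences. Original n = 12; n_eff = number of nonzero differences = 12.
Nonzero differences (with sign): -9, -4, +6, +4, -2, -9, -7, +7, -1, +9, -8, -7
Step 2: Count signs: positive = 4, negative = 8.
Step 3: Under H0: P(positive) = 0.5, so the number of positives S ~ Bin(12, 0.5).
Step 4: Two-sided exact p-value = sum of Bin(12,0.5) probabilities at or below the observed probability = 0.387695.
Step 5: alpha = 0.05. fail to reject H0.

n_eff = 12, pos = 4, neg = 8, p = 0.387695, fail to reject H0.


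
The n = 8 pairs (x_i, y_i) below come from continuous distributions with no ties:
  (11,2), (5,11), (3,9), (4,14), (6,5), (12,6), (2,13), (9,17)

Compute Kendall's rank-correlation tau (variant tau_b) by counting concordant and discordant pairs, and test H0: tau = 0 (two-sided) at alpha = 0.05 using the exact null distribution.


Step 1: Enumerate the 28 unordered pairs (i,j) with i<j and classify each by sign(x_j-x_i) * sign(y_j-y_i).
  (1,2):dx=-6,dy=+9->D; (1,3):dx=-8,dy=+7->D; (1,4):dx=-7,dy=+12->D; (1,5):dx=-5,dy=+3->D
  (1,6):dx=+1,dy=+4->C; (1,7):dx=-9,dy=+11->D; (1,8):dx=-2,dy=+15->D; (2,3):dx=-2,dy=-2->C
  (2,4):dx=-1,dy=+3->D; (2,5):dx=+1,dy=-6->D; (2,6):dx=+7,dy=-5->D; (2,7):dx=-3,dy=+2->D
  (2,8):dx=+4,dy=+6->C; (3,4):dx=+1,dy=+5->C; (3,5):dx=+3,dy=-4->D; (3,6):dx=+9,dy=-3->D
  (3,7):dx=-1,dy=+4->D; (3,8):dx=+6,dy=+8->C; (4,5):dx=+2,dy=-9->D; (4,6):dx=+8,dy=-8->D
  (4,7):dx=-2,dy=-1->C; (4,8):dx=+5,dy=+3->C; (5,6):dx=+6,dy=+1->C; (5,7):dx=-4,dy=+8->D
  (5,8):dx=+3,dy=+12->C; (6,7):dx=-10,dy=+7->D; (6,8):dx=-3,dy=+11->D; (7,8):dx=+7,dy=+4->C
Step 2: C = 10, D = 18, total pairs = 28.
Step 3: tau = (C - D)/(n(n-1)/2) = (10 - 18)/28 = -0.285714.
Step 4: Exact two-sided p-value (enumerate n! = 40320 permutations of y under H0): p = 0.398760.
Step 5: alpha = 0.05. fail to reject H0.

tau_b = -0.2857 (C=10, D=18), p = 0.398760, fail to reject H0.


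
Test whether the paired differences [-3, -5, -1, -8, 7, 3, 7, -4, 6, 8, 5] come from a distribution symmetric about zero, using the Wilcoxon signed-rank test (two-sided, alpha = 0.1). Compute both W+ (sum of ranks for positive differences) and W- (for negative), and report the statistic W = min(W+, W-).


Step 1: Drop any zero differences (none here) and take |d_i|.
|d| = [3, 5, 1, 8, 7, 3, 7, 4, 6, 8, 5]
Step 2: Midrank |d_i| (ties get averaged ranks).
ranks: |3|->2.5, |5|->5.5, |1|->1, |8|->10.5, |7|->8.5, |3|->2.5, |7|->8.5, |4|->4, |6|->7, |8|->10.5, |5|->5.5
Step 3: Attach original signs; sum ranks with positive sign and with negative sign.
W+ = 8.5 + 2.5 + 8.5 + 7 + 10.5 + 5.5 = 42.5
W- = 2.5 + 5.5 + 1 + 10.5 + 4 = 23.5
(Check: W+ + W- = 66 should equal n(n+1)/2 = 66.)
Step 4: Test statistic W = min(W+, W-) = 23.5.
Step 5: Ties in |d|, so use the tie-corrected normal approximation.
        E[W] = n(n+1)/4 = 11*12/4 = 33.
        Tie groups: |d|=3 (t=2), |d|=5 (t=2), |d|=7 (t=2), |d|=8 (t=2); sum(t^3 - t) = 24.
        Var[W] = n(n+1)(2n+1)/24 - sum(t^3-t)/48 = 3036/24 - 24/48 = 126.
        z = (W - E[W]) / sqrt(Var[W]) = (23.5 - 33) / 11.2250 = -0.8463.
        Two-sided p = 2*Phi(z) = 0.397370.
Step 6: alpha = 0.1. fail to reject H0.

W+ = 42.5, W- = 23.5, W = min = 23.5, p = 0.397370, fail to reject H0.


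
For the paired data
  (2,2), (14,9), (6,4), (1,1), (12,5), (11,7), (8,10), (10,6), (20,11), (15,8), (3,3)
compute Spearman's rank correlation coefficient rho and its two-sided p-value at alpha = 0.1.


Step 1: Rank x and y separately (midranks; no ties here).
rank(x): 2->2, 14->9, 6->4, 1->1, 12->8, 11->7, 8->5, 10->6, 20->11, 15->10, 3->3
rank(y): 2->2, 9->9, 4->4, 1->1, 5->5, 7->7, 10->10, 6->6, 11->11, 8->8, 3->3
Step 2: d_i = R_x(i) - R_y(i); compute d_i^2.
  (2-2)^2=0, (9-9)^2=0, (4-4)^2=0, (1-1)^2=0, (8-5)^2=9, (7-7)^2=0, (5-10)^2=25, (6-6)^2=0, (11-11)^2=0, (10-8)^2=4, (3-3)^2=0
sum(d^2) = 38.
Step 3: rho = 1 - 6*38 / (11*(11^2 - 1)) = 1 - 228/1320 = 0.827273.
Step 4: Under H0, t = rho * sqrt((n-2)/(1-rho^2)) = 4.4176 ~ t(9).
Step 5: Two-sided p-value from the t-distribution with 9 df = 0.001677.
Step 6: alpha = 0.1. reject H0.

rho = 0.8273, p = 0.001677, reject H0 at alpha = 0.1.


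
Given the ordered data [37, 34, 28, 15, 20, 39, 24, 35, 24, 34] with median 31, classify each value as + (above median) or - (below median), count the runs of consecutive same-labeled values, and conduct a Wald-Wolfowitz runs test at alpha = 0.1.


Step 1: Compute median = 31; label A = above, B = below.
Labels in order: AABBBABABA  (n_A = 5, n_B = 5)
Step 2: Count runs R = 7.
Step 3: Under H0 (random ordering), E[R] = 2*n_A*n_B/(n_A+n_B) + 1 = 2*5*5/10 + 1 = 6.0000.
        Var[R] = 2*n_A*n_B*(2*n_A*n_B - n_A - n_B) / ((n_A+n_B)^2 * (n_A+n_B-1)) = 2000/900 = 2.2222.
        SD[R] = 1.4907.
Step 4: Continuity-corrected z = (R - 0.5 - E[R]) / SD[R] = (7 - 0.5 - 6.0000) / 1.4907 = 0.3354.
Step 5: Two-sided p-value via normal approximation = 2*(1 - Phi(|z|)) = 0.737316.
Step 6: alpha = 0.1. fail to reject H0.

R = 7, z = 0.3354, p = 0.737316, fail to reject H0.


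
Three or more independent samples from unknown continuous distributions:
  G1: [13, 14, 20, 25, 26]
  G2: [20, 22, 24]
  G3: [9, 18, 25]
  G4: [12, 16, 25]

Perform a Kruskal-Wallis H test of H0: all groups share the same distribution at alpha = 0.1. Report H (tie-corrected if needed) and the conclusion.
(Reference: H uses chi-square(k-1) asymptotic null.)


Step 1: Combine all N = 14 observations and assign midranks.
sorted (value, group, rank): (9,G3,1), (12,G4,2), (13,G1,3), (14,G1,4), (16,G4,5), (18,G3,6), (20,G1,7.5), (20,G2,7.5), (22,G2,9), (24,G2,10), (25,G1,12), (25,G3,12), (25,G4,12), (26,G1,14)
Step 2: Sum ranks within each group.
R_1 = 40.5 (n_1 = 5)
R_2 = 26.5 (n_2 = 3)
R_3 = 19 (n_3 = 3)
R_4 = 19 (n_4 = 3)
Step 3: H = 12/(N(N+1)) * sum(R_i^2/n_i) - 3(N+1)
     = 12/(14*15) * (40.5^2/5 + 26.5^2/3 + 19^2/3 + 19^2/3) - 3*15
     = 0.057143 * 802.8 - 45
     = 0.874286.
Step 4: Ties present; correction factor C = 1 - 30/(14^3 - 14) = 0.989011. Corrected H = 0.874286 / 0.989011 = 0.884000.
Step 5: Under H0, H ~ chi^2(3); p-value = 0.829287.
Step 6: alpha = 0.1. fail to reject H0.

H = 0.8840, df = 3, p = 0.829287, fail to reject H0.


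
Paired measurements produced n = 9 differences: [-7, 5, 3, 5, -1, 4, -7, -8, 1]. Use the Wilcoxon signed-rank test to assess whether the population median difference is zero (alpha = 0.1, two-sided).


Step 1: Drop any zero differences (none here) and take |d_i|.
|d| = [7, 5, 3, 5, 1, 4, 7, 8, 1]
Step 2: Midrank |d_i| (ties get averaged ranks).
ranks: |7|->7.5, |5|->5.5, |3|->3, |5|->5.5, |1|->1.5, |4|->4, |7|->7.5, |8|->9, |1|->1.5
Step 3: Attach original signs; sum ranks with positive sign and with negative sign.
W+ = 5.5 + 3 + 5.5 + 4 + 1.5 = 19.5
W- = 7.5 + 1.5 + 7.5 + 9 = 25.5
(Check: W+ + W- = 45 should equal n(n+1)/2 = 45.)
Step 4: Test statistic W = min(W+, W-) = 19.5.
Step 5: Ties in |d|, so use the tie-corrected normal approximation.
        E[W] = n(n+1)/4 = 9*10/4 = 22.5.
        Tie groups: |d|=1 (t=2), |d|=5 (t=2), |d|=7 (t=2); sum(t^3 - t) = 18.
        Var[W] = n(n+1)(2n+1)/24 - sum(t^3-t)/48 = 1710/24 - 18/48 = 70.875.
        z = (W - E[W]) / sqrt(Var[W]) = (19.5 - 22.5) / 8.4187 = -0.3563.
        Two-sided p = 2*Phi(z) = 0.721580.
Step 6: alpha = 0.1. fail to reject H0.

W+ = 19.5, W- = 25.5, W = min = 19.5, p = 0.721580, fail to reject H0.


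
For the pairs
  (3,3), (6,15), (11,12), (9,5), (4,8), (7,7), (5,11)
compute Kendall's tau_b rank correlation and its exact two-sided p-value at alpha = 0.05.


Step 1: Enumerate the 21 unordered pairs (i,j) with i<j and classify each by sign(x_j-x_i) * sign(y_j-y_i).
  (1,2):dx=+3,dy=+12->C; (1,3):dx=+8,dy=+9->C; (1,4):dx=+6,dy=+2->C; (1,5):dx=+1,dy=+5->C
  (1,6):dx=+4,dy=+4->C; (1,7):dx=+2,dy=+8->C; (2,3):dx=+5,dy=-3->D; (2,4):dx=+3,dy=-10->D
  (2,5):dx=-2,dy=-7->C; (2,6):dx=+1,dy=-8->D; (2,7):dx=-1,dy=-4->C; (3,4):dx=-2,dy=-7->C
  (3,5):dx=-7,dy=-4->C; (3,6):dx=-4,dy=-5->C; (3,7):dx=-6,dy=-1->C; (4,5):dx=-5,dy=+3->D
  (4,6):dx=-2,dy=+2->D; (4,7):dx=-4,dy=+6->D; (5,6):dx=+3,dy=-1->D; (5,7):dx=+1,dy=+3->C
  (6,7):dx=-2,dy=+4->D
Step 2: C = 13, D = 8, total pairs = 21.
Step 3: tau = (C - D)/(n(n-1)/2) = (13 - 8)/21 = 0.238095.
Step 4: Exact two-sided p-value (enumerate n! = 5040 permutations of y under H0): p = 0.561905.
Step 5: alpha = 0.05. fail to reject H0.

tau_b = 0.2381 (C=13, D=8), p = 0.561905, fail to reject H0.


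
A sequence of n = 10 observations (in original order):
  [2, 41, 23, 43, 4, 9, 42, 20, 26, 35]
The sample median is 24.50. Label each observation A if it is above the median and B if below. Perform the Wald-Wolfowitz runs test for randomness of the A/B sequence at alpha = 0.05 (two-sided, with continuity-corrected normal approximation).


Step 1: Compute median = 24.50; label A = above, B = below.
Labels in order: BABABBABAA  (n_A = 5, n_B = 5)
Step 2: Count runs R = 8.
Step 3: Under H0 (random ordering), E[R] = 2*n_A*n_B/(n_A+n_B) + 1 = 2*5*5/10 + 1 = 6.0000.
        Var[R] = 2*n_A*n_B*(2*n_A*n_B - n_A - n_B) / ((n_A+n_B)^2 * (n_A+n_B-1)) = 2000/900 = 2.2222.
        SD[R] = 1.4907.
Step 4: Continuity-corrected z = (R - 0.5 - E[R]) / SD[R] = (8 - 0.5 - 6.0000) / 1.4907 = 1.0062.
Step 5: Two-sided p-value via normal approximation = 2*(1 - Phi(|z|)) = 0.314305.
Step 6: alpha = 0.05. fail to reject H0.

R = 8, z = 1.0062, p = 0.314305, fail to reject H0.


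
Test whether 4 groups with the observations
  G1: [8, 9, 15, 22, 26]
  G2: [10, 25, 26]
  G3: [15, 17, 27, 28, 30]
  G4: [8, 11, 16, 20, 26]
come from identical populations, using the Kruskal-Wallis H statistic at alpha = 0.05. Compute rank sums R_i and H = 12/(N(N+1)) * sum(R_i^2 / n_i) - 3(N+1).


Step 1: Combine all N = 18 observations and assign midranks.
sorted (value, group, rank): (8,G1,1.5), (8,G4,1.5), (9,G1,3), (10,G2,4), (11,G4,5), (15,G1,6.5), (15,G3,6.5), (16,G4,8), (17,G3,9), (20,G4,10), (22,G1,11), (25,G2,12), (26,G1,14), (26,G2,14), (26,G4,14), (27,G3,16), (28,G3,17), (30,G3,18)
Step 2: Sum ranks within each group.
R_1 = 36 (n_1 = 5)
R_2 = 30 (n_2 = 3)
R_3 = 66.5 (n_3 = 5)
R_4 = 38.5 (n_4 = 5)
Step 3: H = 12/(N(N+1)) * sum(R_i^2/n_i) - 3(N+1)
     = 12/(18*19) * (36^2/5 + 30^2/3 + 66.5^2/5 + 38.5^2/5) - 3*19
     = 0.035088 * 1740.1 - 57
     = 4.056140.
Step 4: Ties present; correction factor C = 1 - 36/(18^3 - 18) = 0.993808. Corrected H = 4.056140 / 0.993808 = 4.081412.
Step 5: Under H0, H ~ chi^2(3); p-value = 0.252806.
Step 6: alpha = 0.05. fail to reject H0.

H = 4.0814, df = 3, p = 0.252806, fail to reject H0.


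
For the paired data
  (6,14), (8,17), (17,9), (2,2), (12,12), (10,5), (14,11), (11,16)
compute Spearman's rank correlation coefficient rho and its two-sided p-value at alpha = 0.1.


Step 1: Rank x and y separately (midranks; no ties here).
rank(x): 6->2, 8->3, 17->8, 2->1, 12->6, 10->4, 14->7, 11->5
rank(y): 14->6, 17->8, 9->3, 2->1, 12->5, 5->2, 11->4, 16->7
Step 2: d_i = R_x(i) - R_y(i); compute d_i^2.
  (2-6)^2=16, (3-8)^2=25, (8-3)^2=25, (1-1)^2=0, (6-5)^2=1, (4-2)^2=4, (7-4)^2=9, (5-7)^2=4
sum(d^2) = 84.
Step 3: rho = 1 - 6*84 / (8*(8^2 - 1)) = 1 - 504/504 = 0.000000.
Step 4: Under H0, t = rho * sqrt((n-2)/(1-rho^2)) = 0.0000 ~ t(6).
Step 5: Two-sided p-value from the t-distribution with 6 df = 1.000000.
Step 6: alpha = 0.1. fail to reject H0.

rho = 0.0000, p = 1.000000, fail to reject H0 at alpha = 0.1.
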